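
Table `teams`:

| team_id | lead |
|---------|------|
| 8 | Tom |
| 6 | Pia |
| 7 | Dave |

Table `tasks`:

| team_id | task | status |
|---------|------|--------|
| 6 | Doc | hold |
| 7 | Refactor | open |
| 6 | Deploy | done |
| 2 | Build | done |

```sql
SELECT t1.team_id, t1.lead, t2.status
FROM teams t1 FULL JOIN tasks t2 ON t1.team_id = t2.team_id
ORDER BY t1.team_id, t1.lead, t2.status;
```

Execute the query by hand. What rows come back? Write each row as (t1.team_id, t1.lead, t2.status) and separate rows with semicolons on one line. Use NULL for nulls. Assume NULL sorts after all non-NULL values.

(6, Pia, done); (6, Pia, hold); (7, Dave, open); (8, Tom, NULL); (NULL, NULL, done)

FULL OUTER JOIN keeps every row from both sides; unmatched rows get NULL for the other side's columns.
Matching on t1.team_id = t2.team_id.
Matched pairs: 3; unmatched t1 rows kept: 1; unmatched t2 rows kept: 1.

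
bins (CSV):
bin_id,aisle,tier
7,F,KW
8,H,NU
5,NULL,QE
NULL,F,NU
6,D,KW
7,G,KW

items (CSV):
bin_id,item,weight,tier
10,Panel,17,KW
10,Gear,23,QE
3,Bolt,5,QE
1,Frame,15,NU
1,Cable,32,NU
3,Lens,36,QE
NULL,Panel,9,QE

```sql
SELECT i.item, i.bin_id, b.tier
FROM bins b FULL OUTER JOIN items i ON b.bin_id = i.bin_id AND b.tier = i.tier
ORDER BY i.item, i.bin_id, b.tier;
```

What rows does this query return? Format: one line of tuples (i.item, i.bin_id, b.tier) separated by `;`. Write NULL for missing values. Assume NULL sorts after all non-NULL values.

(Bolt, 3, NULL); (Cable, 1, NULL); (Frame, 1, NULL); (Gear, 10, NULL); (Lens, 3, NULL); (Panel, 10, NULL); (Panel, NULL, NULL); (NULL, NULL, KW); (NULL, NULL, KW); (NULL, NULL, KW); (NULL, NULL, NU); (NULL, NULL, NU); (NULL, NULL, QE)

FULL OUTER JOIN keeps every row from both sides; unmatched rows get NULL for the other side's columns.
Matching on b.bin_id = i.bin_id AND b.tier = i.tier. A NULL in a compared column never satisfies the condition.
- b[0] bin_id=7, tier=KW → no match; kept with NULLs on the i side.
- b[1] bin_id=8, tier=NU → no match; kept with NULLs on the i side.
- b[2] bin_id=5, tier=QE → no match; kept with NULLs on the i side.
- b[3] bin_id=NULL, tier=NU → no match; kept with NULLs on the i side.
- b[4] bin_id=6, tier=KW → no match; kept with NULLs on the i side.
- b[5] bin_id=7, tier=KW → no match; kept with NULLs on the i side.
- plus 7 unmatched i row(s), each kept with NULL b columns.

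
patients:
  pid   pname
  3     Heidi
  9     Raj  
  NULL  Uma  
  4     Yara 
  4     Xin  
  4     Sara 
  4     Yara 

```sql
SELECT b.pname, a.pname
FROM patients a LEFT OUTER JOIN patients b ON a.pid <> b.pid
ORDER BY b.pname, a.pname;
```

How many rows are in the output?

19

LEFT JOIN keeps every row from `patients a`; unmatched rows get NULL for `patients b`'s columns.
Matching on a.pid <> b.pid. A NULL in a compared column never satisfies the condition.
- a[0] pid=3 → 5 match(es) in b → 5 row(s).
- a[1] pid=9 → 5 match(es) in b → 5 row(s).
- a[2] pid=NULL → no match; kept with NULLs on the b side.
- a[3] pid=4 → 2 match(es) in b → 2 row(s).
- a[4] pid=4 → 2 match(es) in b → 2 row(s).
- a[5] pid=4 → 2 match(es) in b → 2 row(s).
- a[6] pid=4 → 2 match(es) in b → 2 row(s).
Total: 18 matched + 1 padded = 19 rows.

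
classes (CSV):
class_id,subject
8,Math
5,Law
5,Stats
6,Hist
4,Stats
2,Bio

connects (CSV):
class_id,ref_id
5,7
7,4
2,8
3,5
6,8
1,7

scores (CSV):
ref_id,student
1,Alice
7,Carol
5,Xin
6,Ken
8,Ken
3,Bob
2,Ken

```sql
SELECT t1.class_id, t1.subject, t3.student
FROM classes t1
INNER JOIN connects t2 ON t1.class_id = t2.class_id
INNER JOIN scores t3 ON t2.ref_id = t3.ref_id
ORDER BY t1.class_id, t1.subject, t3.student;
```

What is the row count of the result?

Step 1 — t1 INNER JOIN t2 on class_id → 4 row(s).
Then INNER JOIN `scores t3` on ref_id: keep only rows whose t2.ref_id appears in t3.
Result: 4 row(s).

4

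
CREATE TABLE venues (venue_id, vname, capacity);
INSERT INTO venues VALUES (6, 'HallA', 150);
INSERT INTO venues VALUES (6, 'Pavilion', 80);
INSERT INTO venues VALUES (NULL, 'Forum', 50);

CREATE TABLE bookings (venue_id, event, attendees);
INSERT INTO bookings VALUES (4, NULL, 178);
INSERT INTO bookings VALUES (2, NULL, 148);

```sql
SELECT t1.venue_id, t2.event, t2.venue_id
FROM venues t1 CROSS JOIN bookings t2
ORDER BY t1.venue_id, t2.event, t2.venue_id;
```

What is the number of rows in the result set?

CROSS JOIN pairs every row of `venues` with every row of `bookings`: 3 × 2 = 6 rows.

6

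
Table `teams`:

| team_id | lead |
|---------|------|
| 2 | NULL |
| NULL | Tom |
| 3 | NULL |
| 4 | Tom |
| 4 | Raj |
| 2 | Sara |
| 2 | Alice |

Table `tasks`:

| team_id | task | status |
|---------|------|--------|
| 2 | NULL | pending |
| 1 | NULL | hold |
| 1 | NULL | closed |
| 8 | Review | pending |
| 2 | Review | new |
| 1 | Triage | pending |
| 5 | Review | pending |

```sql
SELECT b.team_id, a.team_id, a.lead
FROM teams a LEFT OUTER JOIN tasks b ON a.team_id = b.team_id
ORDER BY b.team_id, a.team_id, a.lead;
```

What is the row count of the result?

10

LEFT JOIN keeps every row from `teams`; unmatched rows get NULL for `tasks`'s columns.
Matching on a.team_id = b.team_id. A NULL in a compared column never satisfies the condition.
- a[0] team_id=2 → 2 match(es) in b → 2 row(s).
- a[1] team_id=NULL → no match; kept with NULLs on the b side.
- a[2] team_id=3 → no match; kept with NULLs on the b side.
- a[3] team_id=4 → no match; kept with NULLs on the b side.
- a[4] team_id=4 → no match; kept with NULLs on the b side.
- a[5] team_id=2 → 2 match(es) in b → 2 row(s).
- a[6] team_id=2 → 2 match(es) in b → 2 row(s).
Total: 6 matched + 4 padded = 10 rows.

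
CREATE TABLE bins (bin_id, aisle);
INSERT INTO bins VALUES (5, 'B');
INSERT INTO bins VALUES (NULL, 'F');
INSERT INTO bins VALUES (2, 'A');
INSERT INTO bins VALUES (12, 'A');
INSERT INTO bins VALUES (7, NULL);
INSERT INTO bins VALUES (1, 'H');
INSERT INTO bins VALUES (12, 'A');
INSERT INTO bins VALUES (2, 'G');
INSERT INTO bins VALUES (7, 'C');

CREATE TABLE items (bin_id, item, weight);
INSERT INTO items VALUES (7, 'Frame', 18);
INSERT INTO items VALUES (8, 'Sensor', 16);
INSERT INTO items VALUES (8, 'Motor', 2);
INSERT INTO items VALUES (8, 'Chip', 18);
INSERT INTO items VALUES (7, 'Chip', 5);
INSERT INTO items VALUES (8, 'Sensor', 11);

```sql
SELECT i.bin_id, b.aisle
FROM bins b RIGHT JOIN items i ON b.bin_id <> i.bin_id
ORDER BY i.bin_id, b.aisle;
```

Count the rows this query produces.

RIGHT JOIN keeps every row from `items`; unmatched rows get NULL for `bins`'s columns.
Matching on b.bin_id <> i.bin_id. A NULL in a compared column never satisfies the condition.
- bin_id=5: 6 matching i row(s), so 6 row(s) emitted.
- bin_id=NULL: no matching i row.
- bin_id=2: 6 matching i row(s), so 6 row(s) emitted.
- bin_id=12: 6 matching i row(s), so 6 row(s) emitted.
- bin_id=7: 4 matching i row(s), so 4 row(s) emitted.
- bin_id=1: 6 matching i row(s), so 6 row(s) emitted.
- bin_id=12: 6 matching i row(s), so 6 row(s) emitted.
- bin_id=2: 6 matching i row(s), so 6 row(s) emitted.
- bin_id=7: 4 matching i row(s), so 4 row(s) emitted.
- every i row matched at least one b row.
Total: 44 rows.

44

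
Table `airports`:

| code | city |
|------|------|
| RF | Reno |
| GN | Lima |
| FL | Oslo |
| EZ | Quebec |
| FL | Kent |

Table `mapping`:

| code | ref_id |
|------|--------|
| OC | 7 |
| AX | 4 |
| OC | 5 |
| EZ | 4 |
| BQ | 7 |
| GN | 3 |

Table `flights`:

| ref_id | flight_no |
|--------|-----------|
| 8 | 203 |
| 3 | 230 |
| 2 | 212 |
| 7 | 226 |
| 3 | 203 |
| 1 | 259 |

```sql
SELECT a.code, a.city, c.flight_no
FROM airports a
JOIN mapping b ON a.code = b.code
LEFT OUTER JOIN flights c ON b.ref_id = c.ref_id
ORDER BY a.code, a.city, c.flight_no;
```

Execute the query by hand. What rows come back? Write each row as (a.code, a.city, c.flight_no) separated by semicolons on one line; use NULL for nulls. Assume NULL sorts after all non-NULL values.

(EZ, Quebec, NULL); (GN, Lima, 203); (GN, Lima, 230)

Step 1 — a INNER JOIN b on code → 2 row(s).
Then LEFT JOIN `flights c` on ref_id: each of those 2 rows is kept; rows whose b.ref_id has no match in c get NULL for c's columns.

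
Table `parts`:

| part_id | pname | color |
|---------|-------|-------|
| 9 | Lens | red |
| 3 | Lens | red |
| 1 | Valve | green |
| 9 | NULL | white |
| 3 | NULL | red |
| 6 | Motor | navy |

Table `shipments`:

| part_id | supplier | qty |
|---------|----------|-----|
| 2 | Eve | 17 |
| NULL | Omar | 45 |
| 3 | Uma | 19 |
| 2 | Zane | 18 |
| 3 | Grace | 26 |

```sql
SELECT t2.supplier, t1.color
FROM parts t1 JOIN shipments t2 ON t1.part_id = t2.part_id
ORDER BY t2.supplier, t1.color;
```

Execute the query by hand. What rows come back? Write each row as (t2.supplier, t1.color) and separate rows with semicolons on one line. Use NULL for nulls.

(Grace, red); (Grace, red); (Uma, red); (Uma, red)

INNER JOIN keeps only pairs where the ON condition holds.
Matching on t1.part_id = t2.part_id. A NULL in a compared column never satisfies the condition.
Matched pairs: 4.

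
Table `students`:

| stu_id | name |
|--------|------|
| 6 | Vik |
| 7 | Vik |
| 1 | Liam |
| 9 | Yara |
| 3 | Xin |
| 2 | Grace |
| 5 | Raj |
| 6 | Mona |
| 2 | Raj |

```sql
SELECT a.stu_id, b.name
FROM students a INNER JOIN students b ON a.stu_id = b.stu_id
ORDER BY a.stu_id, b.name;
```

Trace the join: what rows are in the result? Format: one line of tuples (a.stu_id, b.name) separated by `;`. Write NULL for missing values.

(1, Liam); (2, Grace); (2, Grace); (2, Raj); (2, Raj); (3, Xin); (5, Raj); (6, Mona); (6, Mona); (6, Vik); (6, Vik); (7, Vik); (9, Yara)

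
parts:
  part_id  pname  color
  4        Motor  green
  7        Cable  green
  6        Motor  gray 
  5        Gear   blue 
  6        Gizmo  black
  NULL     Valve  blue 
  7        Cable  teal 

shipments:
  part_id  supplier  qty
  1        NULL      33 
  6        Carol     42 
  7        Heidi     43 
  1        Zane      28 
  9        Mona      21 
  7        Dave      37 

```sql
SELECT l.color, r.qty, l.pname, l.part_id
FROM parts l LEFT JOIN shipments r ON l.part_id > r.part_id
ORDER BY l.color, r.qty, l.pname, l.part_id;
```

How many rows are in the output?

LEFT JOIN keeps every row from `parts`; unmatched rows get NULL for `shipments`'s columns.
Matching on l.part_id > r.part_id. A NULL in a compared column never satisfies the condition.
Matched pairs: 14; unmatched l rows kept: 1.
Total: 14 matched + 1 padded = 15 rows.

15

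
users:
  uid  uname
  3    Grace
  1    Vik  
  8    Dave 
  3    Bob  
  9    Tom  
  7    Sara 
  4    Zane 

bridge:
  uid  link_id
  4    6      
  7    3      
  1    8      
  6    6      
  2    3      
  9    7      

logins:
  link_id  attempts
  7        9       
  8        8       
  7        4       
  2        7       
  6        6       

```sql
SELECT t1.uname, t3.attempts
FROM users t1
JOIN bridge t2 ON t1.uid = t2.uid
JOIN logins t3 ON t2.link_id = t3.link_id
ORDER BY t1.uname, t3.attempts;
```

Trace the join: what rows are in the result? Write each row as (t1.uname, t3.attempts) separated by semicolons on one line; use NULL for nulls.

(Tom, 4); (Tom, 9); (Vik, 8); (Zane, 6)

Step 1 — t1 INNER JOIN t2 on uid → 4 row(s).
Then INNER JOIN `logins t3` on link_id: keep only rows whose t2.link_id appears in t3.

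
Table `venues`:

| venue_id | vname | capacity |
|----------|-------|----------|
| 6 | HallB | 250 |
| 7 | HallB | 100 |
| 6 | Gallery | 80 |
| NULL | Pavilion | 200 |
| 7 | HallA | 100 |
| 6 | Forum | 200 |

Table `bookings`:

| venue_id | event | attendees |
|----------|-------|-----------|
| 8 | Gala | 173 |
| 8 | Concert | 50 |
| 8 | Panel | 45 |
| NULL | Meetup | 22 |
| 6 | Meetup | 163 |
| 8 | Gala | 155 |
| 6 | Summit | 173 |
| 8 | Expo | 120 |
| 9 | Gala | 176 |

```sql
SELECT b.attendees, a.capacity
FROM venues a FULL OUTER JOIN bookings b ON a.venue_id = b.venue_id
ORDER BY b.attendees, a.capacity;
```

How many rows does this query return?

16

FULL OUTER JOIN keeps every row from both sides; unmatched rows get NULL for the other side's columns.
Matching on a.venue_id = b.venue_id. A NULL in a compared column never satisfies the condition.
- a[0] venue_id=6 → 2 match(es) in b → 2 row(s).
- a[1] venue_id=7 → no match; kept with NULLs on the b side.
- a[2] venue_id=6 → 2 match(es) in b → 2 row(s).
- a[3] venue_id=NULL → no match; kept with NULLs on the b side.
- a[4] venue_id=7 → no match; kept with NULLs on the b side.
- a[5] venue_id=6 → 2 match(es) in b → 2 row(s).
- 7 b row(s) had no a match → kept, a columns NULL.
Total: 6 matched + 10 padded = 16 rows.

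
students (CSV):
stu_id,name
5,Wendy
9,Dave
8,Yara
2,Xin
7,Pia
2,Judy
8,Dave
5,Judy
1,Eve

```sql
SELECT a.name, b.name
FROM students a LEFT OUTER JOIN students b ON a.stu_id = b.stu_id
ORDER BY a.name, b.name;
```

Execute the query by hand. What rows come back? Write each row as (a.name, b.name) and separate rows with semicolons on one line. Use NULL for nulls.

LEFT JOIN keeps every row from `students a`; unmatched rows get NULL for `students b`'s columns.
Matching on a.stu_id = b.stu_id.
Matched pairs: 15; unmatched a rows kept: 0.

(Dave, Dave); (Dave, Dave); (Dave, Yara); (Eve, Eve); (Judy, Judy); (Judy, Judy); (Judy, Wendy); (Judy, Xin); (Pia, Pia); (Wendy, Judy); (Wendy, Wendy); (Xin, Judy); (Xin, Xin); (Yara, Dave); (Yara, Yara)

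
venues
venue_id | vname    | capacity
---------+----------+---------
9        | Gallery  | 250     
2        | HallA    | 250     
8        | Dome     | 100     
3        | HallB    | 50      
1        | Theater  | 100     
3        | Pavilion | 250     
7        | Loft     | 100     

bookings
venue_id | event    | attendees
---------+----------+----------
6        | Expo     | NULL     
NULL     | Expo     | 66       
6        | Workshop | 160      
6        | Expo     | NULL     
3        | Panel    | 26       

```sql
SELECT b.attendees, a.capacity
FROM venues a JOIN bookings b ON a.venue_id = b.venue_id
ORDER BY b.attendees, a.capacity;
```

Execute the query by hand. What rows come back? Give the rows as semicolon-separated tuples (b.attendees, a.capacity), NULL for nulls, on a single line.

(26, 50); (26, 250)

INNER JOIN keeps only pairs where the ON condition holds.
Matching on a.venue_id = b.venue_id. A NULL in a compared column never satisfies the condition.
Matched pairs: 2.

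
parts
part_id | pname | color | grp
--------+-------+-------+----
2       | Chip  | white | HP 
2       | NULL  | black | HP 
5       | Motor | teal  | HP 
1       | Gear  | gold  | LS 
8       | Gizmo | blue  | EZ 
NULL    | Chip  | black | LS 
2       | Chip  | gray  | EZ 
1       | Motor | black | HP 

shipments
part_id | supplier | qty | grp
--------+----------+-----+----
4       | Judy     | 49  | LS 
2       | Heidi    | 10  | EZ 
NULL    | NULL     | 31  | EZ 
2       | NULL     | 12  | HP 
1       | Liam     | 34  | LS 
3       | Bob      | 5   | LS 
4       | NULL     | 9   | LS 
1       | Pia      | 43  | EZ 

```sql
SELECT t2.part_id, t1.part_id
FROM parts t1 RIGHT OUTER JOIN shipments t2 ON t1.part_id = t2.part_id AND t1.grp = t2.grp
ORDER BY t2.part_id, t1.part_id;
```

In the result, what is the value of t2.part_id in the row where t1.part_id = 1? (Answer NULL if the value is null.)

1

RIGHT JOIN keeps every row from `shipments`; unmatched rows get NULL for `parts`'s columns.
Matching on t1.part_id = t2.part_id AND t1.grp = t2.grp. A NULL in a compared column never satisfies the condition.
- part_id=2, grp=HP: 1 matching t2 row(s), so 1 row(s) emitted.
- part_id=2, grp=HP: 1 matching t2 row(s), so 1 row(s) emitted.
- part_id=5, grp=HP: no matching t2 row.
- part_id=1, grp=LS: 1 matching t2 row(s), so 1 row(s) emitted.
- part_id=8, grp=EZ: no matching t2 row.
- part_id=NULL, grp=LS: no matching t2 row.
- part_id=2, grp=EZ: 1 matching t2 row(s), so 1 row(s) emitted.
- part_id=1, grp=HP: no matching t2 row.
- plus 5 unmatched t2 row(s), each kept with NULL t1 columns.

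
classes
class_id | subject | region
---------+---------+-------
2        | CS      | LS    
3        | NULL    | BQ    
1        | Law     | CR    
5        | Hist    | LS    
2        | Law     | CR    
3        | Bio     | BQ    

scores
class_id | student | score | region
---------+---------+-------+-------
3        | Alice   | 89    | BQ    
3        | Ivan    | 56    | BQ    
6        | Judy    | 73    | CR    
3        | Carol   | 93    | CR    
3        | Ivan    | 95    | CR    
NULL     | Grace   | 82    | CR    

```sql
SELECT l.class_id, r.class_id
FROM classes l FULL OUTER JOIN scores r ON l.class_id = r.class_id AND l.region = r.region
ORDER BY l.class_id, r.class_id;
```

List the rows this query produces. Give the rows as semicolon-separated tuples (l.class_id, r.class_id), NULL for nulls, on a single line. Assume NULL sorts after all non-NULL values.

(1, NULL); (2, NULL); (2, NULL); (3, 3); (3, 3); (3, 3); (3, 3); (5, NULL); (NULL, 3); (NULL, 3); (NULL, 6); (NULL, NULL)

FULL OUTER JOIN keeps every row from both sides; unmatched rows get NULL for the other side's columns.
Matching on l.class_id = r.class_id AND l.region = r.region. A NULL in a compared column never satisfies the condition.
- l[0] class_id=2, region=LS → no match; kept with NULLs on the r side.
- l[1] class_id=3, region=BQ → 2 match(es) in r → 2 row(s).
- l[2] class_id=1, region=CR → no match; kept with NULLs on the r side.
- l[3] class_id=5, region=LS → no match; kept with NULLs on the r side.
- l[4] class_id=2, region=CR → no match; kept with NULLs on the r side.
- l[5] class_id=3, region=BQ → 2 match(es) in r → 2 row(s).
- plus 4 unmatched r row(s), each kept with NULL l columns.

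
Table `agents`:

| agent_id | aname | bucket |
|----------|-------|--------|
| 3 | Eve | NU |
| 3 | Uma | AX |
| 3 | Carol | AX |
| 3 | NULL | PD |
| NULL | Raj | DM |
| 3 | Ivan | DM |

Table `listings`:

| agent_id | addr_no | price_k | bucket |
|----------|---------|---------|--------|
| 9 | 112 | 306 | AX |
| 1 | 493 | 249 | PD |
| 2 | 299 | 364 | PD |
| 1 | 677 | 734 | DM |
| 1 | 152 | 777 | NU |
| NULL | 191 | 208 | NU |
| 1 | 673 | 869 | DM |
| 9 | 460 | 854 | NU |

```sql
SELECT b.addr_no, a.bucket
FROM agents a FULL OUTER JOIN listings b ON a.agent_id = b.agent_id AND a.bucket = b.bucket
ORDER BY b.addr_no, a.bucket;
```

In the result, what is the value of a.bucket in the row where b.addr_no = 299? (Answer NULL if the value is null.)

FULL OUTER JOIN keeps every row from both sides; unmatched rows get NULL for the other side's columns.
Matching on a.agent_id = b.agent_id AND a.bucket = b.bucket. A NULL in a compared column never satisfies the condition.
- agent_id=3, bucket=NU: no b row matches, row kept with b columns NULL.
- agent_id=3, bucket=AX: no b row matches, row kept with b columns NULL.
- agent_id=3, bucket=AX: no b row matches, row kept with b columns NULL.
- agent_id=3, bucket=PD: no b row matches, row kept with b columns NULL.
- agent_id=NULL, bucket=DM: no b row matches, row kept with b columns NULL.
- agent_id=3, bucket=DM: no b row matches, row kept with b columns NULL.
- 8 b row(s) had no a match → kept, a columns NULL.

NULL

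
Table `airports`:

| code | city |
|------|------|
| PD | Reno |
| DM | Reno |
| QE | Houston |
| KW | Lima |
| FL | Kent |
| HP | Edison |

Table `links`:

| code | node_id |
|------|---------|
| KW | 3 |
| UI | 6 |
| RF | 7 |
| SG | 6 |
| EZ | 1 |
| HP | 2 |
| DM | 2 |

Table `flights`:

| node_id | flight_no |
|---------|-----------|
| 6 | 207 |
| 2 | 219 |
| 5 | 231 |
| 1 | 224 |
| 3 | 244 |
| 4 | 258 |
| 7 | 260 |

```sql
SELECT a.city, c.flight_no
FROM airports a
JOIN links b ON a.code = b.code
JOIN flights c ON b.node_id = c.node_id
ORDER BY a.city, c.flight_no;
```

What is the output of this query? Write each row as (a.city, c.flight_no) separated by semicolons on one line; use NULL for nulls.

(Edison, 219); (Lima, 244); (Reno, 219)

Evaluate left to right. First `airports a INNER JOIN links b` on code: 3 row(s).
Then INNER JOIN `flights c` on node_id: keep only rows whose b.node_id appears in c.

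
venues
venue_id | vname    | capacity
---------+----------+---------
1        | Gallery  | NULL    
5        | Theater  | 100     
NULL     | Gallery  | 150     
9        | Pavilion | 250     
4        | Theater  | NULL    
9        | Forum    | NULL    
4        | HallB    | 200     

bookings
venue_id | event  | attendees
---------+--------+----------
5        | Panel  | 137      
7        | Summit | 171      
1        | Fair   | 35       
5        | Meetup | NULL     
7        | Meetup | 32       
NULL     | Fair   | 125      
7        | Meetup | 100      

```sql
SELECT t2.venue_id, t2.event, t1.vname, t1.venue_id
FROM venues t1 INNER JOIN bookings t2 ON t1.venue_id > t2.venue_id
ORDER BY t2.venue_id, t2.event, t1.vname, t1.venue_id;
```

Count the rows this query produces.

INNER JOIN keeps only pairs where the ON condition holds.
Matching on t1.venue_id > t2.venue_id. A NULL in a compared column never satisfies the condition.
- t1 (venue_id=1) has no partner → excluded.
- t1 (venue_id=5) pairs with 1 row(s) of t2.
- t1 (venue_id=NULL) has no partner → excluded.
- t1 (venue_id=9) pairs with 6 row(s) of t2.
- t1 (venue_id=4) pairs with 1 row(s) of t2.
- t1 (venue_id=9) pairs with 6 row(s) of t2.
- t1 (venue_id=4) pairs with 1 row(s) of t2.
Total: 15 rows.

15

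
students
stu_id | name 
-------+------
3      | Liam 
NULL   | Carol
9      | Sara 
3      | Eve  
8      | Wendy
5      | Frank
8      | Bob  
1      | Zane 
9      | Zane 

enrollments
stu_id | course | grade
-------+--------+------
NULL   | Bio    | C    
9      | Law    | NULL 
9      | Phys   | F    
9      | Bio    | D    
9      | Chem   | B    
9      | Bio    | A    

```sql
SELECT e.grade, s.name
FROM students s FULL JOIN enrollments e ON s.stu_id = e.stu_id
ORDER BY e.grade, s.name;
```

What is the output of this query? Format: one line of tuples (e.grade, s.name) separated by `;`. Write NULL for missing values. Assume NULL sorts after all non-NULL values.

FULL OUTER JOIN keeps every row from both sides; unmatched rows get NULL for the other side's columns.
Matching on s.stu_id = e.stu_id. A NULL in a compared column never satisfies the condition.
- s[0] stu_id=3 → no match; kept with NULLs on the e side.
- s[1] stu_id=NULL → no match; kept with NULLs on the e side.
- s[2] stu_id=9 → 5 match(es) in e → 5 row(s).
- s[3] stu_id=3 → no match; kept with NULLs on the e side.
- s[4] stu_id=8 → no match; kept with NULLs on the e side.
- s[5] stu_id=5 → no match; kept with NULLs on the e side.
- s[6] stu_id=8 → no match; kept with NULLs on the e side.
- s[7] stu_id=1 → no match; kept with NULLs on the e side.
- s[8] stu_id=9 → 5 match(es) in e → 5 row(s).
- 1 row(s) from e found no s partner → padded with NULL.

(A, Sara); (A, Zane); (B, Sara); (B, Zane); (C, NULL); (D, Sara); (D, Zane); (F, Sara); (F, Zane); (NULL, Bob); (NULL, Carol); (NULL, Eve); (NULL, Frank); (NULL, Liam); (NULL, Sara); (NULL, Wendy); (NULL, Zane); (NULL, Zane)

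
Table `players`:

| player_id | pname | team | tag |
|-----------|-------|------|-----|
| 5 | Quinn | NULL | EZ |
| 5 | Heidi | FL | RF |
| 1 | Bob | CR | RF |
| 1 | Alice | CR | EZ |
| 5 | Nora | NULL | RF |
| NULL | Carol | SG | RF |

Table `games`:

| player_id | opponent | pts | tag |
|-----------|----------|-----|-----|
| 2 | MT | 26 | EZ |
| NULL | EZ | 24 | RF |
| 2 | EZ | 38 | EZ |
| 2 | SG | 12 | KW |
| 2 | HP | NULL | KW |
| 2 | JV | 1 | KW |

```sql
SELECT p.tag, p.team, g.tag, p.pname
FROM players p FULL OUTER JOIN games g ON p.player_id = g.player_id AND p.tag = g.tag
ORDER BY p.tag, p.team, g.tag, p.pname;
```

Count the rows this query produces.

FULL OUTER JOIN keeps every row from both sides; unmatched rows get NULL for the other side's columns.
Matching on p.player_id = g.player_id AND p.tag = g.tag. A NULL in a compared column never satisfies the condition.
- p[0] player_id=5, tag=EZ → no match; kept with NULLs on the g side.
- p[1] player_id=5, tag=RF → no match; kept with NULLs on the g side.
- p[2] player_id=1, tag=RF → no match; kept with NULLs on the g side.
- p[3] player_id=1, tag=EZ → no match; kept with NULLs on the g side.
- p[4] player_id=5, tag=RF → no match; kept with NULLs on the g side.
- p[5] player_id=NULL, tag=RF → no match; kept with NULLs on the g side.
- 6 row(s) from g found no p partner → padded with NULL.
Total: 0 matched + 12 padded = 12 rows.

12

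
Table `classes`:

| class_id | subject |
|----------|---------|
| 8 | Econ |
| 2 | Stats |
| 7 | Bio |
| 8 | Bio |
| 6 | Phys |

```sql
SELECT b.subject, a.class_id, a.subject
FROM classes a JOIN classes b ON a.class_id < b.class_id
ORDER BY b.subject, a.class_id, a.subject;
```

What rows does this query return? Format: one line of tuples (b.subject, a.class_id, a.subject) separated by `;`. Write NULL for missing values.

INNER JOIN keeps only pairs where the ON condition holds.
Matching on a.class_id < b.class_id.
Matched pairs: 9.

(Bio, 2, Stats); (Bio, 2, Stats); (Bio, 6, Phys); (Bio, 6, Phys); (Bio, 7, Bio); (Econ, 2, Stats); (Econ, 6, Phys); (Econ, 7, Bio); (Phys, 2, Stats)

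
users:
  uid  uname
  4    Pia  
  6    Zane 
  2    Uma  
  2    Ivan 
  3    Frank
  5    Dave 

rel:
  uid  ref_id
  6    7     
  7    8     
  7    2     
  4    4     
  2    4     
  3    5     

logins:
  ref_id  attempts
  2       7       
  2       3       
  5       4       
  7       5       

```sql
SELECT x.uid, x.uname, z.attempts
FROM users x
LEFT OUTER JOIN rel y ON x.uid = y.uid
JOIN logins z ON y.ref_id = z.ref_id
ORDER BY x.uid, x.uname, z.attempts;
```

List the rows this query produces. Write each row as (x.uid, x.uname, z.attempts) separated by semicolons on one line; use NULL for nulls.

(3, Frank, 4); (6, Zane, 5)

Joins associate left-to-right: users LEFT JOIN rel on uid gives 6 intermediate row(s).
Then INNER JOIN `logins z` on ref_id: keep only rows whose y.ref_id appears in z.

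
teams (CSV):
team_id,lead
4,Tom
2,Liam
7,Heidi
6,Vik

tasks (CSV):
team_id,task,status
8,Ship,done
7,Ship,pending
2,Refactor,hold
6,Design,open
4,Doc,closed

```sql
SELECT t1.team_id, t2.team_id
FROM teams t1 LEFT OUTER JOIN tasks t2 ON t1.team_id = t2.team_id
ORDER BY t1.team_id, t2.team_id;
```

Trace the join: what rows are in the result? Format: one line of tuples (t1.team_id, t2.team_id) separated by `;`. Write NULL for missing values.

(2, 2); (4, 4); (6, 6); (7, 7)

LEFT JOIN keeps every row from `teams`; unmatched rows get NULL for `tasks`'s columns.
Matching on t1.team_id = t2.team_id.
- t1 (team_id=4) pairs with 1 row(s) of t2.
- t1 (team_id=2) pairs with 1 row(s) of t2.
- t1 (team_id=7) pairs with 1 row(s) of t2.
- t1 (team_id=6) pairs with 1 row(s) of t2.
After projecting and ordering:
t1.team_id | t2.team_id
2 | 2
4 | 4
6 | 6
7 | 7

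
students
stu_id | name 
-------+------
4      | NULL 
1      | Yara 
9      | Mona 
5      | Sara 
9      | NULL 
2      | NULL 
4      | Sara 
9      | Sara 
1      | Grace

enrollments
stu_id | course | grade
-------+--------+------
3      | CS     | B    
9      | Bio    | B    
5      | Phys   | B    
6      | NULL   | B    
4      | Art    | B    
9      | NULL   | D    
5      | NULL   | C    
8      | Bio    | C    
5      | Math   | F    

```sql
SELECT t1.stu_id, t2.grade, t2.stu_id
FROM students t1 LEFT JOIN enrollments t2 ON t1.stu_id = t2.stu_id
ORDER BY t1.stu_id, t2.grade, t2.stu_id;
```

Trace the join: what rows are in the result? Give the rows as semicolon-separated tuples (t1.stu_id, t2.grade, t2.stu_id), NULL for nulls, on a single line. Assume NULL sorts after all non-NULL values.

LEFT JOIN keeps every row from `students`; unmatched rows get NULL for `enrollments`'s columns.
Matching on t1.stu_id = t2.stu_id.
- stu_id=4: 1 matching t2 row(s), so 1 row(s) emitted.
- stu_id=1: no t2 row matches, row kept with t2 columns NULL.
- stu_id=9: 2 matching t2 row(s), so 2 row(s) emitted.
- stu_id=5: 3 matching t2 row(s), so 3 row(s) emitted.
- stu_id=9: 2 matching t2 row(s), so 2 row(s) emitted.
- stu_id=2: no t2 row matches, row kept with t2 columns NULL.
- stu_id=4: 1 matching t2 row(s), so 1 row(s) emitted.
- stu_id=9: 2 matching t2 row(s), so 2 row(s) emitted.
- stu_id=1: no t2 row matches, row kept with t2 columns NULL.

(1, NULL, NULL); (1, NULL, NULL); (2, NULL, NULL); (4, B, 4); (4, B, 4); (5, B, 5); (5, C, 5); (5, F, 5); (9, B, 9); (9, B, 9); (9, B, 9); (9, D, 9); (9, D, 9); (9, D, 9)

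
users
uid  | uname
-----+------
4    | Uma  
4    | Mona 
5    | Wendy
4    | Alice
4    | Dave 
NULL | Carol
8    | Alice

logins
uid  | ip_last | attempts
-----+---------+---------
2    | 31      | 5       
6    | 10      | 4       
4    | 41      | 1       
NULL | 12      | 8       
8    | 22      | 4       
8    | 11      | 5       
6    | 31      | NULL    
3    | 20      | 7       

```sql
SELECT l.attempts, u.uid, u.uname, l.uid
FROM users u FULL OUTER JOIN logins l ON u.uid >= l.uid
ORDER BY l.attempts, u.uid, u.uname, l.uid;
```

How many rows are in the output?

24

FULL OUTER JOIN keeps every row from both sides; unmatched rows get NULL for the other side's columns.
Matching on u.uid >= l.uid. A NULL in a compared column never satisfies the condition.
- u (uid=4) pairs with 3 row(s) of l.
- u (uid=4) pairs with 3 row(s) of l.
- u (uid=5) pairs with 3 row(s) of l.
- u (uid=4) pairs with 3 row(s) of l.
- u (uid=4) pairs with 3 row(s) of l.
- u (uid=NULL) has no partner → padded with NULL.
- u (uid=8) pairs with 7 row(s) of l.
- 1 row(s) from l found no u partner → padded with NULL.
Total: 22 matched + 2 padded = 24 rows.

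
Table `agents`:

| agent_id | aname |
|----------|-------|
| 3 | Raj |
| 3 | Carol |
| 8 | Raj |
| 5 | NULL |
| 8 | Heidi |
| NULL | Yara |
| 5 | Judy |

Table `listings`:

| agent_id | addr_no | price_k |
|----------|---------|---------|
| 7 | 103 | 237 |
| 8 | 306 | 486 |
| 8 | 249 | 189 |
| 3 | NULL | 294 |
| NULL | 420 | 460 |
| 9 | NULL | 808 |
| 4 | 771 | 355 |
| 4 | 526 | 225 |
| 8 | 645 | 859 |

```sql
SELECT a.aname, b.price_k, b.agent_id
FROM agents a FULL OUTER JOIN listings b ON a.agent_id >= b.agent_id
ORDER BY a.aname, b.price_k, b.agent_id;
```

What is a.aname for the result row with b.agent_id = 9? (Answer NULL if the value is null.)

FULL OUTER JOIN keeps every row from both sides; unmatched rows get NULL for the other side's columns.
Matching on a.agent_id >= b.agent_id. A NULL in a compared column never satisfies the condition.
- agent_id=3: 1 matching b row(s), so 1 row(s) emitted.
- agent_id=3: 1 matching b row(s), so 1 row(s) emitted.
- agent_id=8: 7 matching b row(s), so 7 row(s) emitted.
- agent_id=5: 3 matching b row(s), so 3 row(s) emitted.
- agent_id=8: 7 matching b row(s), so 7 row(s) emitted.
- agent_id=NULL: no b row matches, row kept with b columns NULL.
- agent_id=5: 3 matching b row(s), so 3 row(s) emitted.
- 2 row(s) from b found no a partner → padded with NULL.

NULL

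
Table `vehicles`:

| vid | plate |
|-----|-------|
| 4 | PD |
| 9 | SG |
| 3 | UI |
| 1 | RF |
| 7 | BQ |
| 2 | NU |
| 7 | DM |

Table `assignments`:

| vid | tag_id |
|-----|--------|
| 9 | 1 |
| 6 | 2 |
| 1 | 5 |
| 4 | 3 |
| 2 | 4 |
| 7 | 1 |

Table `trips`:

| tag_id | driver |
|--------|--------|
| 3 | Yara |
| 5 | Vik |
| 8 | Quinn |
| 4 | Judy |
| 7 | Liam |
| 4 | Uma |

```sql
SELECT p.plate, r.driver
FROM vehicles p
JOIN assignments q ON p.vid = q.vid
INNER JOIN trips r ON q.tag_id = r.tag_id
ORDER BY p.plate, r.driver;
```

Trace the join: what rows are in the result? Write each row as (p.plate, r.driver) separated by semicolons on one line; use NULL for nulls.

(NU, Judy); (NU, Uma); (PD, Yara); (RF, Vik)

Evaluate left to right. First `vehicles p INNER JOIN assignments q` on vid: 6 row(s).
Then INNER JOIN `trips r` on tag_id: keep only rows whose q.tag_id appears in r.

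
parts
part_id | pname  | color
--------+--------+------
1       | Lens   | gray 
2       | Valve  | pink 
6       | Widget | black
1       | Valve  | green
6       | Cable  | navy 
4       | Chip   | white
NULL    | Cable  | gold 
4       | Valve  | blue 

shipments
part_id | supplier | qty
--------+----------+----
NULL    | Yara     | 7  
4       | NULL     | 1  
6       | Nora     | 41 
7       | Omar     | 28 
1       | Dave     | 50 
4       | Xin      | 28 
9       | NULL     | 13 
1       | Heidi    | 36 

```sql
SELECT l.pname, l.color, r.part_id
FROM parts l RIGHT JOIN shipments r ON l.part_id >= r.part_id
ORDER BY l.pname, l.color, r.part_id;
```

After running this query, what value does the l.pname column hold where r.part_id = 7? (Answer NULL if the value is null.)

NULL

RIGHT JOIN keeps every row from `shipments`; unmatched rows get NULL for `parts`'s columns.
Matching on l.part_id >= r.part_id. A NULL in a compared column never satisfies the condition.
Matched pairs: 24; unmatched r rows kept: 3.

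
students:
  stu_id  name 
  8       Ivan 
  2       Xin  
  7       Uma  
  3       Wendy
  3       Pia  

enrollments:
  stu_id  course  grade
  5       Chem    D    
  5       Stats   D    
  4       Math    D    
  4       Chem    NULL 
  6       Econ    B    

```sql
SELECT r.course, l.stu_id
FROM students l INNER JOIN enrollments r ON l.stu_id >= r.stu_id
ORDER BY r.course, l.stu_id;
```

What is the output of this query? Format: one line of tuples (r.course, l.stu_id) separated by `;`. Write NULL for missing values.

(Chem, 7); (Chem, 7); (Chem, 8); (Chem, 8); (Econ, 7); (Econ, 8); (Math, 7); (Math, 8); (Stats, 7); (Stats, 8)

INNER JOIN keeps only pairs where the ON condition holds.
Matching on l.stu_id >= r.stu_id.
Matched pairs: 10.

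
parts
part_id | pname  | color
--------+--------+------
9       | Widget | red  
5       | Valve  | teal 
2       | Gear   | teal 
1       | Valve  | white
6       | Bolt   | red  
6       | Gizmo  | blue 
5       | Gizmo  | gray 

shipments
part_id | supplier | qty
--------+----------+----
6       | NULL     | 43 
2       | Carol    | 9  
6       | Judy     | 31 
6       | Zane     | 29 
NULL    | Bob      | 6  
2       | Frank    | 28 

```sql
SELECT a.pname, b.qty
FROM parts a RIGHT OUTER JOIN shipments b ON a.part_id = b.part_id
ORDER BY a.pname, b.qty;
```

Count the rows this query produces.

9

RIGHT JOIN keeps every row from `shipments`; unmatched rows get NULL for `parts`'s columns.
Matching on a.part_id = b.part_id. A NULL in a compared column never satisfies the condition.
- a[0] part_id=9 → no match.
- a[1] part_id=5 → no match.
- a[2] part_id=2 → 2 match(es) in b → 2 row(s).
- a[3] part_id=1 → no match.
- a[4] part_id=6 → 3 match(es) in b → 3 row(s).
- a[5] part_id=6 → 3 match(es) in b → 3 row(s).
- a[6] part_id=5 → no match.
- plus 1 unmatched b row(s), each kept with NULL a columns.
Total: 8 matched + 1 padded = 9 rows.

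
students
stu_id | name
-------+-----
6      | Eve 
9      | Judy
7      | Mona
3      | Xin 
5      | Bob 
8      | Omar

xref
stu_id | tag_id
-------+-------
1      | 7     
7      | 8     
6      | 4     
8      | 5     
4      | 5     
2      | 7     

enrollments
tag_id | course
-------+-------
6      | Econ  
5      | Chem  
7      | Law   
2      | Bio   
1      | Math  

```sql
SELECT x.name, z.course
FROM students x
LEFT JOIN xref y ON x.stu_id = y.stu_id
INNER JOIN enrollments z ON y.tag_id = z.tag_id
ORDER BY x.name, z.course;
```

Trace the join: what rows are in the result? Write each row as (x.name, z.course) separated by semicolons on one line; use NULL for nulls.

Evaluate left to right. First `students x LEFT JOIN xref y` on stu_id: 6 row(s).
Then INNER JOIN `enrollments z` on tag_id: keep only rows whose y.tag_id appears in z.

(Omar, Chem)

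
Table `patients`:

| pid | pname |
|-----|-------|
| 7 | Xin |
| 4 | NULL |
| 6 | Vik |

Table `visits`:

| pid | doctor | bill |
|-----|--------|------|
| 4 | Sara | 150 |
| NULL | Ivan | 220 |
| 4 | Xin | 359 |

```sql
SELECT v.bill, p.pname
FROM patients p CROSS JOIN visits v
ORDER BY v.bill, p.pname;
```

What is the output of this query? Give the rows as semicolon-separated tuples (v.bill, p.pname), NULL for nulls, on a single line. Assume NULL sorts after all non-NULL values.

(150, Vik); (150, Xin); (150, NULL); (220, Vik); (220, Xin); (220, NULL); (359, Vik); (359, Xin); (359, NULL)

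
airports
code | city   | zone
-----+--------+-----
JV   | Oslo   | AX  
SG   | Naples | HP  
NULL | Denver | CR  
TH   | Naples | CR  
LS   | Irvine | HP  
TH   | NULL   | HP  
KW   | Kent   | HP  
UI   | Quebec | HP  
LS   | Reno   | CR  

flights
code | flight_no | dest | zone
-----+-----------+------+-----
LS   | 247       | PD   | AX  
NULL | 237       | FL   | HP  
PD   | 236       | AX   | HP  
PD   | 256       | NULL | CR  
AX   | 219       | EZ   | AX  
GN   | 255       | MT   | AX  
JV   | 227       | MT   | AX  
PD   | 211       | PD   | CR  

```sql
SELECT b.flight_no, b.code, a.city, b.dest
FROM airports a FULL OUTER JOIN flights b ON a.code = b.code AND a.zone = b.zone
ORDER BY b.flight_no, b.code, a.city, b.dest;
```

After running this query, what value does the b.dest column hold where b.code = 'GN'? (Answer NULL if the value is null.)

MT

FULL OUTER JOIN keeps every row from both sides; unmatched rows get NULL for the other side's columns.
Matching on a.code = b.code AND a.zone = b.zone. A NULL in a compared column never satisfies the condition.
Matched pairs: 1; unmatched a rows kept: 8; unmatched b rows kept: 7.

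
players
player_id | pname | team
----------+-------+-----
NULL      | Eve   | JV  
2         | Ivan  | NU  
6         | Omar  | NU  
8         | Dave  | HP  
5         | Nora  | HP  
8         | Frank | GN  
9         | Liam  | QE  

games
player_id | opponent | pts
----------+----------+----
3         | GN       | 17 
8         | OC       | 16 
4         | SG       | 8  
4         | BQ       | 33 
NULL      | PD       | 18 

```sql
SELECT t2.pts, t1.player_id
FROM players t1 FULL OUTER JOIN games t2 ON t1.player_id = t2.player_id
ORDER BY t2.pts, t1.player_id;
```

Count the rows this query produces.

11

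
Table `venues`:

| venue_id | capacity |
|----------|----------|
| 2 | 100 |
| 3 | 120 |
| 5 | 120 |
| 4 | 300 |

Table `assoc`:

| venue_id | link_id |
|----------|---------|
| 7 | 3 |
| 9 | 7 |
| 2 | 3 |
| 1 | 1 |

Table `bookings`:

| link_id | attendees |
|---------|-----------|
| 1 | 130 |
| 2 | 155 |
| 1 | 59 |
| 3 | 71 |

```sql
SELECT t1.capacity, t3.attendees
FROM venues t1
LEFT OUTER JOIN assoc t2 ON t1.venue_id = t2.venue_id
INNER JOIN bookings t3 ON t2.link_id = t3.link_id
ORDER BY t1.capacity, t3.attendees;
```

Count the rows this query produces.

1

Step 1 — t1 LEFT JOIN t2 on venue_id → 4 row(s).
Then INNER JOIN `bookings t3` on link_id: keep only rows whose t2.link_id appears in t3.
Result: 1 row(s).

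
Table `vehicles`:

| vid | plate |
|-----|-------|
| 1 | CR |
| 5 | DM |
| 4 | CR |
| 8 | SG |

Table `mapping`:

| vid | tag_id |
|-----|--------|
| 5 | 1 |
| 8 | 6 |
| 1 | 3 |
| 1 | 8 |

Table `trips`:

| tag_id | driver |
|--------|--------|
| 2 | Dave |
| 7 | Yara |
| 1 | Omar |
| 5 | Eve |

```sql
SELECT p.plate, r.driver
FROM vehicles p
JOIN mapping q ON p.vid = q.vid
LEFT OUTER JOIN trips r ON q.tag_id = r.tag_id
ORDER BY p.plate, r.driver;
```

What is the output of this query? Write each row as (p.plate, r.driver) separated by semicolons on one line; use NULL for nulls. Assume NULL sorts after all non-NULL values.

Joins associate left-to-right: vehicles INNER JOIN mapping on vid gives 4 intermediate row(s).
Then LEFT JOIN `trips r` on tag_id: each of those 4 rows is kept; rows whose q.tag_id has no match in r get NULL for r's columns.

(CR, NULL); (CR, NULL); (DM, Omar); (SG, NULL)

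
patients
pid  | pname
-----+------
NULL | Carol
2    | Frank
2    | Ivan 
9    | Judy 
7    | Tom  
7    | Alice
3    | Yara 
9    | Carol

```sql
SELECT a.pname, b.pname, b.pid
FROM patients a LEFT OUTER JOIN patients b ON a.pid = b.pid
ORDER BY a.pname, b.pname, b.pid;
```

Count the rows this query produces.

14

LEFT JOIN keeps every row from `patients a`; unmatched rows get NULL for `patients b`'s columns.
Matching on a.pid = b.pid. A NULL in a compared column never satisfies the condition.
Matched pairs: 13; unmatched a rows kept: 1.
Total: 13 matched + 1 padded = 14 rows.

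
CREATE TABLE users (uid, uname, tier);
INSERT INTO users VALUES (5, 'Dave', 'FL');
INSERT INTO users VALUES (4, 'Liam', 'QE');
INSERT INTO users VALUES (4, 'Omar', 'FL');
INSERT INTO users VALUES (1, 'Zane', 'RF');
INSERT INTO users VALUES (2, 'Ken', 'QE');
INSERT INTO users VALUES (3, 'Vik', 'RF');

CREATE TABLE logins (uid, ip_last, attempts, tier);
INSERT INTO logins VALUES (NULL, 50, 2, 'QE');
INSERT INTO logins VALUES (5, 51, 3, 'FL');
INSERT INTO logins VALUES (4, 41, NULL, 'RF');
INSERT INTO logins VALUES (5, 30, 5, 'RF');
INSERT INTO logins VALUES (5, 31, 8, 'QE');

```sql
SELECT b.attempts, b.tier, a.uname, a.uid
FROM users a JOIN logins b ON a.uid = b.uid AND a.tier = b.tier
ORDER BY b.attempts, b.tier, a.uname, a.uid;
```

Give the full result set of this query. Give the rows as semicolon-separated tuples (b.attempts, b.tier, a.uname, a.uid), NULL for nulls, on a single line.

INNER JOIN keeps only pairs where the ON condition holds.
Matching on a.uid = b.uid AND a.tier = b.tier. A NULL in a compared column never satisfies the condition.
- a (uid=5, tier=FL) pairs with 1 row(s) of b.
- a (uid=4, tier=QE) has no partner → excluded.
- a (uid=4, tier=FL) has no partner → excluded.
- a (uid=1, tier=RF) has no partner → excluded.
- a (uid=2, tier=QE) has no partner → excluded.
- a (uid=3, tier=RF) has no partner → excluded.
After projecting and ordering:
b.attempts | b.tier | a.uname | a.uid
3 | FL | Dave | 5

(3, FL, Dave, 5)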